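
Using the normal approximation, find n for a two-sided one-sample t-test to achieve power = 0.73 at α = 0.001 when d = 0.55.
n = 51

Sample size formula (one-sample t-test, normal approximation):
n = ((z_{α/2} + z_β) / d)²

z_{α/2} = 3.291 (for α = 0.001, two-sided)
z_β = 0.613 (for power = 0.73)
d = 0.55

n = ((3.291 + 0.613) / 0.55)²
n = (7.098)²
n ≈ 50.38
Round up to the next whole number: n = 51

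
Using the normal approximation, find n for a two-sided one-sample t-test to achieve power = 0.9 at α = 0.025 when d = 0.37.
n = 91

Sample size formula (one-sample t-test, normal approximation):
n = ((z_{α/2} + z_β) / d)²

z_{α/2} = 2.241 (for α = 0.025, two-sided)
z_β = 1.282 (for power = 0.9)
d = 0.37

n = ((2.241 + 1.282) / 0.37)²
n = (9.522)²
n ≈ 90.67
Round up to the next whole number: n = 91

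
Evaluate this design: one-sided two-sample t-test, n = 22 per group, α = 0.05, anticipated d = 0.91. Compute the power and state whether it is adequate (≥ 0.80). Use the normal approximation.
Power ≈ 0.92; the study is adequately powered (power ≥ 0.80)

Power calculation (two-sample t-test, normal approximation):
z_β = d · √(n/2) - z_α
z_β = 0.91 · √(22/2) - 1.645
z_β = 0.91 · 3.317 - 1.645
z_β = 1.373

Power = Φ(z_β) = Φ(1.373) ≈ 0.915

Effect size d = 0.91 is large by Cohen's convention (0.2/0.5/0.8).

Threshold: power ≥ 0.80 is conventionally adequate.
Power ≈ 0.92 → the study is adequately powered (power ≥ 0.80).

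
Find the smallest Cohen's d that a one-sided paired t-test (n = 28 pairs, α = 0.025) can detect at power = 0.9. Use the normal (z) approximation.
d ≈ 0.61

Minimum detectable effect (paired t-test, normal approximation):
d = (z_α + z_β) / √n
d = (1.960 + 1.282) / √28
d = 3.242 / 5.292
d ≈ 0.61

By Cohen's convention (0.2 small / 0.5 medium / 0.8 large): medium effect.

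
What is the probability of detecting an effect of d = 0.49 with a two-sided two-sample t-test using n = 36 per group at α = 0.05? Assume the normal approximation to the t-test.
Power ≈ 0.55

Power calculation (two-sample t-test, normal approximation):
z_β = d · √(n/2) - z_{α/2}
z_β = 0.49 · √(36/2) - 1.960
z_β = 0.49 · 4.243 - 1.960
z_β = 0.119

Power = Φ(z_β) = Φ(0.119) ≈ 0.547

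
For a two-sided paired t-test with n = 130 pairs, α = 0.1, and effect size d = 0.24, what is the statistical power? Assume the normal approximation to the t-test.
Power ≈ 0.86

Power calculation (paired t-test, normal approximation):
z_β = d · √n - z_{α/2}
z_β = 0.24 · √130 - 1.645
z_β = 0.24 · 11.402 - 1.645
z_β = 1.092

Power = Φ(z_β) = Φ(1.092) ≈ 0.862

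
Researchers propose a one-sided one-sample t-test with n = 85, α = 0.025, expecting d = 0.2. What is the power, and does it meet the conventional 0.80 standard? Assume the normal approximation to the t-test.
Power ≈ 0.45; the study is underpowered (power < 0.80)

Power calculation (one-sample t-test, normal approximation):
z_β = d · √n - z_α
z_β = 0.2 · √85 - 1.960
z_β = 0.2 · 9.220 - 1.960
z_β = -0.116

Power = Φ(z_β) = Φ(-0.116) ≈ 0.454

Effect size d = 0.2 is small by Cohen's convention (0.2/0.5/0.8).

Threshold: power ≥ 0.80 is conventionally adequate.
Power ≈ 0.45 → the study is underpowered (power < 0.80).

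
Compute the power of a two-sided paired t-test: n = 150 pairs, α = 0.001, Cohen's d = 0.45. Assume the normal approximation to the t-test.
Power ≈ 0.99

Power calculation (paired t-test, normal approximation):
z_β = d · √n - z_{α/2}
z_β = 0.45 · √150 - 3.291
z_β = 0.45 · 12.247 - 3.291
z_β = 2.221

Power = Φ(z_β) = Φ(2.221) ≈ 0.987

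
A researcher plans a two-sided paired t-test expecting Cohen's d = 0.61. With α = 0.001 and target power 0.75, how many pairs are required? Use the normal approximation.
n = 43 pairs

Sample size formula (paired t-test, normal approximation):
n = ((z_{α/2} + z_β) / d)²

z_{α/2} = 3.291 (for α = 0.001, two-sided)
z_β = 0.674 (for power = 0.75)
d = 0.61

n = ((3.291 + 0.674) / 0.61)²
n = (6.500)²
n ≈ 42.25
Round up to the next whole number: n = 43 pairs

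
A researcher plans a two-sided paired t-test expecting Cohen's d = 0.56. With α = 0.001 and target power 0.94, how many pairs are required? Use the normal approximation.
n = 75 pairs

Sample size formula (paired t-test, normal approximation):
n = ((z_{α/2} + z_β) / d)²

z_{α/2} = 3.291 (for α = 0.001, two-sided)
z_β = 1.555 (for power = 0.94)
d = 0.56

n = ((3.291 + 1.555) / 0.56)²
n = (8.654)²
n ≈ 74.89
Round up to the next whole number: n = 75 pairs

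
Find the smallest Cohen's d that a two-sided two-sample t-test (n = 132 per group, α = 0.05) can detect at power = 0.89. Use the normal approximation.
d ≈ 0.39

Minimum detectable effect (two-sample t-test, normal approximation):
d = (z_{α/2} + z_β) / √(n/2)
d = (1.960 + 1.227) / √(132/2)
d = 3.186 / 8.124
d ≈ 0.39

By Cohen's convention (0.2 small / 0.5 medium / 0.8 large): small effect.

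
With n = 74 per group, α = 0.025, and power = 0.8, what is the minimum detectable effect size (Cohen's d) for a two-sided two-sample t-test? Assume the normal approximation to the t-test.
d ≈ 0.51

Minimum detectable effect (two-sample t-test, normal approximation):
d = (z_{α/2} + z_β) / √(n/2)
d = (2.241 + 0.842) / √(74/2)
d = 3.083 / 6.083
d ≈ 0.51

By Cohen's convention (0.2 small / 0.5 medium / 0.8 large): medium effect.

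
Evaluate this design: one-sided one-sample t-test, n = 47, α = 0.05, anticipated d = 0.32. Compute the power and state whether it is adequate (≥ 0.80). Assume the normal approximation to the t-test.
Power ≈ 0.71; the study is underpowered (power < 0.80)

Power calculation (one-sample t-test, normal approximation):
z_β = d · √n - z_α
z_β = 0.32 · √47 - 1.645
z_β = 0.32 · 6.856 - 1.645
z_β = 0.549

Power = Φ(z_β) = Φ(0.549) ≈ 0.708

Effect size d = 0.32 is small by Cohen's convention (0.2/0.5/0.8).

Threshold: power ≥ 0.80 is conventionally adequate.
Power ≈ 0.71 → the study is underpowered (power < 0.80).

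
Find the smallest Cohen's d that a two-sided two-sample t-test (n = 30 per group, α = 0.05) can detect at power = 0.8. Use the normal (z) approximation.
d ≈ 0.72

Minimum detectable effect (two-sample t-test, normal approximation):
d = (z_{α/2} + z_β) / √(n/2)
d = (1.960 + 0.842) / √(30/2)
d = 2.802 / 3.873
d ≈ 0.72

By Cohen's convention (0.2 small / 0.5 medium / 0.8 large): medium effect.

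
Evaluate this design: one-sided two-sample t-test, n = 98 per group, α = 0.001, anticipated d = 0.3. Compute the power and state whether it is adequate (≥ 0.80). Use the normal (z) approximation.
Power ≈ 0.16; the study is underpowered (power < 0.80)

Power calculation (two-sample t-test, normal approximation):
z_β = d · √(n/2) - z_α
z_β = 0.3 · √(98/2) - 3.090
z_β = 0.3 · 7.000 - 3.090
z_β = -0.990

Power = Φ(z_β) = Φ(-0.990) ≈ 0.161

Effect size d = 0.3 is small by Cohen's convention (0.2/0.5/0.8).

Threshold: power ≥ 0.80 is conventionally adequate.
Power ≈ 0.16 → the study is underpowered (power < 0.80).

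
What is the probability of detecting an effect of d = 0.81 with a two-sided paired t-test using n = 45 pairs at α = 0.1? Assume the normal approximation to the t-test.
Power ≈ 1.00

Power calculation (paired t-test, normal approximation):
z_β = d · √n - z_{α/2}
z_β = 0.81 · √45 - 1.645
z_β = 0.81 · 6.708 - 1.645
z_β = 3.789

Power = Φ(z_β) = Φ(3.789) ≈ 1.000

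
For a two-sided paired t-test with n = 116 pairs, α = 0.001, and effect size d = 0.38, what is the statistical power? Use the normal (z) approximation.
Power ≈ 0.79

Power calculation (paired t-test, normal approximation):
z_β = d · √n - z_{α/2}
z_β = 0.38 · √116 - 3.291
z_β = 0.38 · 10.770 - 3.291
z_β = 0.802

Power = Φ(z_β) = Φ(0.802) ≈ 0.789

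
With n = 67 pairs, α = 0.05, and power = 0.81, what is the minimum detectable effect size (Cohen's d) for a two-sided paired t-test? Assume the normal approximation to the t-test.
d ≈ 0.35

Minimum detectable effect (paired t-test, normal approximation):
d = (z_{α/2} + z_β) / √n
d = (1.960 + 0.878) / √67
d = 2.838 / 8.185
d ≈ 0.35

By Cohen's convention (0.2 small / 0.5 medium / 0.8 large): small effect.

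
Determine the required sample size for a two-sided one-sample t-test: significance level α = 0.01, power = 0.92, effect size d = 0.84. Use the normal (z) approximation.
n = 23

Sample size formula (one-sample t-test, normal approximation):
n = ((z_{α/2} + z_β) / d)²

z_{α/2} = 2.576 (for α = 0.01, two-sided)
z_β = 1.405 (for power = 0.92)
d = 0.84

n = ((2.576 + 1.405) / 0.84)²
n = (4.739)²
n ≈ 22.46
Round up to the next whole number: n = 23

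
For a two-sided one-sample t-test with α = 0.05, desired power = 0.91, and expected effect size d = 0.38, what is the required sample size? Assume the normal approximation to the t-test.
n = 76

Sample size formula (one-sample t-test, normal approximation):
n = ((z_{α/2} + z_β) / d)²

z_{α/2} = 1.960 (for α = 0.05, two-sided)
z_β = 1.341 (for power = 0.91)
d = 0.38

n = ((1.960 + 1.341) / 0.38)²
n = (8.687)²
n ≈ 75.46
Round up to the next whole number: n = 76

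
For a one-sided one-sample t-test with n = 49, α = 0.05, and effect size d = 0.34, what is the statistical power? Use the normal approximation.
Power ≈ 0.77

Power calculation (one-sample t-test, normal approximation):
z_β = d · √n - z_α
z_β = 0.34 · √49 - 1.645
z_β = 0.34 · 7.000 - 1.645
z_β = 0.735

Power = Φ(z_β) = Φ(0.735) ≈ 0.769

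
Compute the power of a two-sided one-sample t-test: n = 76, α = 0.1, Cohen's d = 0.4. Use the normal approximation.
Power ≈ 0.97

Power calculation (one-sample t-test, normal approximation):
z_β = d · √n - z_{α/2}
z_β = 0.4 · √76 - 1.645
z_β = 0.4 · 8.718 - 1.645
z_β = 1.842

Power = Φ(z_β) = Φ(1.842) ≈ 0.967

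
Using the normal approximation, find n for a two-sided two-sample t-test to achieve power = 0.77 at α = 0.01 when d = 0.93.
n = 26 per group

Sample size formula (two-sample t-test, normal approximation):
n = 2 · ((z_{α/2} + z_β) / d)²

z_{α/2} = 2.576 (for α = 0.01, two-sided)
z_β = 0.739 (for power = 0.77)
d = 0.93

n = 2 · ((2.576 + 0.739) / 0.93)²
n = 2 · (3.565)²
n ≈ 25.42
Round up to the next whole number: n = 26 per group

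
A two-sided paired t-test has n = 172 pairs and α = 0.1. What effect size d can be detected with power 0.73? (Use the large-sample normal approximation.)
d ≈ 0.17

Minimum detectable effect (paired t-test, normal approximation):
d = (z_{α/2} + z_β) / √n
d = (1.645 + 0.613) / √172
d = 2.258 / 13.115
d ≈ 0.17

By Cohen's convention (0.2 small / 0.5 medium / 0.8 large): very small effect.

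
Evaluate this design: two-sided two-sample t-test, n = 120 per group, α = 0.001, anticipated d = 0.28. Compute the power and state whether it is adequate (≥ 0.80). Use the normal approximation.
Power ≈ 0.13; the study is underpowered (power < 0.80)

Power calculation (two-sample t-test, normal approximation):
z_β = d · √(n/2) - z_{α/2}
z_β = 0.28 · √(120/2) - 3.291
z_β = 0.28 · 7.746 - 3.291
z_β = -1.122

Power = Φ(z_β) = Φ(-1.122) ≈ 0.131

Effect size d = 0.28 is small by Cohen's convention (0.2/0.5/0.8).

Threshold: power ≥ 0.80 is conventionally adequate.
Power ≈ 0.13 → the study is underpowered (power < 0.80).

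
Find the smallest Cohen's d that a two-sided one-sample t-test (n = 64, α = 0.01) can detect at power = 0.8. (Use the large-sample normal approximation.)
d ≈ 0.43

Minimum detectable effect (one-sample t-test, normal approximation):
d = (z_{α/2} + z_β) / √n
d = (2.576 + 0.842) / √64
d = 3.417 / 8.000
d ≈ 0.43

By Cohen's convention (0.2 small / 0.5 medium / 0.8 large): small effect.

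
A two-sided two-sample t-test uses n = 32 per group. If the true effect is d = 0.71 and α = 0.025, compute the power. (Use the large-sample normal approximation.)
Power ≈ 0.73

Power calculation (two-sample t-test, normal approximation):
z_β = d · √(n/2) - z_{α/2}
z_β = 0.71 · √(32/2) - 2.241
z_β = 0.71 · 4.000 - 2.241
z_β = 0.599

Power = Φ(z_β) = Φ(0.599) ≈ 0.725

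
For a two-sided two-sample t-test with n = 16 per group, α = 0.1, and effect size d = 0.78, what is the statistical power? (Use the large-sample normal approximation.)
Power ≈ 0.71

Power calculation (two-sample t-test, normal approximation):
z_β = d · √(n/2) - z_{α/2}
z_β = 0.78 · √(16/2) - 1.645
z_β = 0.78 · 2.828 - 1.645
z_β = 0.561

Power = Φ(z_β) = Φ(0.561) ≈ 0.713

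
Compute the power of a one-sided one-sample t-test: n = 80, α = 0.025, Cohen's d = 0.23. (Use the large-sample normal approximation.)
Power ≈ 0.54

Power calculation (one-sample t-test, normal approximation):
z_β = d · √n - z_α
z_β = 0.23 · √80 - 1.960
z_β = 0.23 · 8.944 - 1.960
z_β = 0.097

Power = Φ(z_β) = Φ(0.097) ≈ 0.539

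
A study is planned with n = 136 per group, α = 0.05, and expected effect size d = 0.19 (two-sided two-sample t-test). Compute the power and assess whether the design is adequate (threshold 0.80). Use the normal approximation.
Power ≈ 0.35; the study is underpowered (power < 0.80)

Power calculation (two-sample t-test, normal approximation):
z_β = d · √(n/2) - z_{α/2}
z_β = 0.19 · √(136/2) - 1.960
z_β = 0.19 · 8.246 - 1.960
z_β = -0.393

Power = Φ(z_β) = Φ(-0.393) ≈ 0.347

Effect size d = 0.19 is very small by Cohen's convention (0.2/0.5/0.8).

Threshold: power ≥ 0.80 is conventionally adequate.
Power ≈ 0.35 → the study is underpowered (power < 0.80).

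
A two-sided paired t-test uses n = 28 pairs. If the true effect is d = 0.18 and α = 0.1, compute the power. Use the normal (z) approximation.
Power ≈ 0.24

Power calculation (paired t-test, normal approximation):
z_β = d · √n - z_{α/2}
z_β = 0.18 · √28 - 1.645
z_β = 0.18 · 5.292 - 1.645
z_β = -0.692

Power = Φ(z_β) = Φ(-0.692) ≈ 0.244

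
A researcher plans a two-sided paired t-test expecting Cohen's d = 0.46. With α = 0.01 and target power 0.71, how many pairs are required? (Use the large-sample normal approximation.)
n = 47 pairs

Sample size formula (paired t-test, normal approximation):
n = ((z_{α/2} + z_β) / d)²

z_{α/2} = 2.576 (for α = 0.01, two-sided)
z_β = 0.553 (for power = 0.71)
d = 0.46

n = ((2.576 + 0.553) / 0.46)²
n = (6.802)²
n ≈ 46.27
Round up to the next whole number: n = 47 pairs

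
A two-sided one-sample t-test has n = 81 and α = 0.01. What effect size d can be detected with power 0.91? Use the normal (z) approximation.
d ≈ 0.44

Minimum detectable effect (one-sample t-test, normal approximation):
d = (z_{α/2} + z_β) / √n
d = (2.576 + 1.341) / √81
d = 3.917 / 9.000
d ≈ 0.44

By Cohen's convention (0.2 small / 0.5 medium / 0.8 large): small effect.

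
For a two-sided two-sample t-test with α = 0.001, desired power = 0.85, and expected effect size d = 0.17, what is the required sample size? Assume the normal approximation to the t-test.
n = 1296 per group

Sample size formula (two-sample t-test, normal approximation):
n = 2 · ((z_{α/2} + z_β) / d)²

z_{α/2} = 3.291 (for α = 0.001, two-sided)
z_β = 1.036 (for power = 0.85)
d = 0.17

n = 2 · ((3.291 + 1.036) / 0.17)²
n = 2 · (25.453)²
n ≈ 1295.71
Round up to the next whole number: n = 1296 per group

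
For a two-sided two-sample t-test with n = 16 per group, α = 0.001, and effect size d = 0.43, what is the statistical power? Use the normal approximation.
Power ≈ 0.02

Power calculation (two-sample t-test, normal approximation):
z_β = d · √(n/2) - z_{α/2}
z_β = 0.43 · √(16/2) - 3.291
z_β = 0.43 · 2.828 - 3.291
z_β = -2.074

Power = Φ(z_β) = Φ(-2.074) ≈ 0.019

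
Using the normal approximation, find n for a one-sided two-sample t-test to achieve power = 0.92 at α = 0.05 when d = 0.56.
n = 60 per group

Sample size formula (two-sample t-test, normal approximation):
n = 2 · ((z_α + z_β) / d)²

z_α = 1.645 (for α = 0.05, one-sided)
z_β = 1.405 (for power = 0.92)
d = 0.56

n = 2 · ((1.645 + 1.405) / 0.56)²
n = 2 · (5.446)²
n ≈ 59.32
Round up to the next whole number: n = 60 per group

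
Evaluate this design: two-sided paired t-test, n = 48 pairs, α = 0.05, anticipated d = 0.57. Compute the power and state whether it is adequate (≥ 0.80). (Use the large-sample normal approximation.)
Power ≈ 0.98; the study is adequately powered (power ≥ 0.80)

Power calculation (paired t-test, normal approximation):
z_β = d · √n - z_{α/2}
z_β = 0.57 · √48 - 1.960
z_β = 0.57 · 6.928 - 1.960
z_β = 1.989

Power = Φ(z_β) = Φ(1.989) ≈ 0.977

Effect size d = 0.57 is medium by Cohen's convention (0.2/0.5/0.8).

Threshold: power ≥ 0.80 is conventionally adequate.
Power ≈ 0.98 → the study is adequately powered (power ≥ 0.80).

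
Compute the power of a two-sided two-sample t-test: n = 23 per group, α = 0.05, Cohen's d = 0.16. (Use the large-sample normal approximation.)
Power ≈ 0.08

Power calculation (two-sample t-test, normal approximation):
z_β = d · √(n/2) - z_{α/2}
z_β = 0.16 · √(23/2) - 1.960
z_β = 0.16 · 3.391 - 1.960
z_β = -1.417

Power = Φ(z_β) = Φ(-1.417) ≈ 0.078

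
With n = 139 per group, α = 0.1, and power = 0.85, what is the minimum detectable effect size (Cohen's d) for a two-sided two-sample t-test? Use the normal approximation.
d ≈ 0.32

Minimum detectable effect (two-sample t-test, normal approximation):
d = (z_{α/2} + z_β) / √(n/2)
d = (1.645 + 1.036) / √(139/2)
d = 2.681 / 8.337
d ≈ 0.32

By Cohen's convention (0.2 small / 0.5 medium / 0.8 large): small effect.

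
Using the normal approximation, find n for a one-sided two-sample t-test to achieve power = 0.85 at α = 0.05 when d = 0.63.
n = 37 per group

Sample size formula (two-sample t-test, normal approximation):
n = 2 · ((z_α + z_β) / d)²

z_α = 1.645 (for α = 0.05, one-sided)
z_β = 1.036 (for power = 0.85)
d = 0.63

n = 2 · ((1.645 + 1.036) / 0.63)²
n = 2 · (4.256)²
n ≈ 36.23
Round up to the next whole number: n = 37 per group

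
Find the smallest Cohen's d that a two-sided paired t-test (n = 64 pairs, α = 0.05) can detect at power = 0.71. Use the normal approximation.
d ≈ 0.31

Minimum detectable effect (paired t-test, normal approximation):
d = (z_{α/2} + z_β) / √n
d = (1.960 + 0.553) / √64
d = 2.513 / 8.000
d ≈ 0.31

By Cohen's convention (0.2 small / 0.5 medium / 0.8 large): small effect.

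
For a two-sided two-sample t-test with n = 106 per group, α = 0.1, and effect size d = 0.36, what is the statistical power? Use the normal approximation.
Power ≈ 0.84

Power calculation (two-sample t-test, normal approximation):
z_β = d · √(n/2) - z_{α/2}
z_β = 0.36 · √(106/2) - 1.645
z_β = 0.36 · 7.280 - 1.645
z_β = 0.976

Power = Φ(z_β) = Φ(0.976) ≈ 0.835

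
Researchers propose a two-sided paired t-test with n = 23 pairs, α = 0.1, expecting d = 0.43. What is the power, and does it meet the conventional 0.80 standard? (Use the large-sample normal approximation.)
Power ≈ 0.66; the study is underpowered (power < 0.80)

Power calculation (paired t-test, normal approximation):
z_β = d · √n - z_{α/2}
z_β = 0.43 · √23 - 1.645
z_β = 0.43 · 4.796 - 1.645
z_β = 0.417

Power = Φ(z_β) = Φ(0.417) ≈ 0.662

Effect size d = 0.43 is small by Cohen's convention (0.2/0.5/0.8).

Threshold: power ≥ 0.80 is conventionally adequate.
Power ≈ 0.66 → the study is underpowered (power < 0.80).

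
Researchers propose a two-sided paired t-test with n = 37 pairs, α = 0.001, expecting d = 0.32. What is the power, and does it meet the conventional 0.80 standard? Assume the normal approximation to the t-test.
Power ≈ 0.09; the study is underpowered (power < 0.80)

Power calculation (paired t-test, normal approximation):
z_β = d · √n - z_{α/2}
z_β = 0.32 · √37 - 3.291
z_β = 0.32 · 6.083 - 3.291
z_β = -1.344

Power = Φ(z_β) = Φ(-1.344) ≈ 0.089

Effect size d = 0.32 is small by Cohen's convention (0.2/0.5/0.8).

Threshold: power ≥ 0.80 is conventionally adequate.
Power ≈ 0.09 → the study is underpowered (power < 0.80).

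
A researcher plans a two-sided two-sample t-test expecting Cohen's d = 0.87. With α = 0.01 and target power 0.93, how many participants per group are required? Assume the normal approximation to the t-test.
n = 44 per group

Sample size formula (two-sample t-test, normal approximation):
n = 2 · ((z_{α/2} + z_β) / d)²

z_{α/2} = 2.576 (for α = 0.01, two-sided)
z_β = 1.476 (for power = 0.93)
d = 0.87

n = 2 · ((2.576 + 1.476) / 0.87)²
n = 2 · (4.657)²
n ≈ 43.38
Round up to the next whole number: n = 44 per group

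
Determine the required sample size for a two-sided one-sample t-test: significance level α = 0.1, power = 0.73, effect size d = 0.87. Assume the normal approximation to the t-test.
n = 7

Sample size formula (one-sample t-test, normal approximation):
n = ((z_{α/2} + z_β) / d)²

z_{α/2} = 1.645 (for α = 0.1, two-sided)
z_β = 0.613 (for power = 0.73)
d = 0.87

n = ((1.645 + 0.613) / 0.87)²
n = (2.595)²
n ≈ 6.73
Round up to the next whole number: n = 7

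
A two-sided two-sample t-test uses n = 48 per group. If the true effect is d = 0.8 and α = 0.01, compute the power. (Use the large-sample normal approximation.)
Power ≈ 0.91

Power calculation (two-sample t-test, normal approximation):
z_β = d · √(n/2) - z_{α/2}
z_β = 0.8 · √(48/2) - 2.576
z_β = 0.8 · 4.899 - 2.576
z_β = 1.343

Power = Φ(z_β) = Φ(1.343) ≈ 0.910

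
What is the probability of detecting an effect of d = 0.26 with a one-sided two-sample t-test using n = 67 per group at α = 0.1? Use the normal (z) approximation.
Power ≈ 0.59

Power calculation (two-sample t-test, normal approximation):
z_β = d · √(n/2) - z_α
z_β = 0.26 · √(67/2) - 1.282
z_β = 0.26 · 5.788 - 1.282
z_β = 0.223

Power = Φ(z_β) = Φ(0.223) ≈ 0.588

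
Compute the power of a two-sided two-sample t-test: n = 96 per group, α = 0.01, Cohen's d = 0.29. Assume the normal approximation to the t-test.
Power ≈ 0.29

Power calculation (two-sample t-test, normal approximation):
z_β = d · √(n/2) - z_{α/2}
z_β = 0.29 · √(96/2) - 2.576
z_β = 0.29 · 6.928 - 2.576
z_β = -0.567

Power = Φ(z_β) = Φ(-0.567) ≈ 0.285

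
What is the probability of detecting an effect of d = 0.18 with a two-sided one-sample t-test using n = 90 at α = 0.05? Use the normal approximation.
Power ≈ 0.40

Power calculation (one-sample t-test, normal approximation):
z_β = d · √n - z_{α/2}
z_β = 0.18 · √90 - 1.960
z_β = 0.18 · 9.487 - 1.960
z_β = -0.252

Power = Φ(z_β) = Φ(-0.252) ≈ 0.400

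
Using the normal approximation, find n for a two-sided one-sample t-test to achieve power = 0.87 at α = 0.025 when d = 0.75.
n = 21

Sample size formula (one-sample t-test, normal approximation):
n = ((z_{α/2} + z_β) / d)²

z_{α/2} = 2.241 (for α = 0.025, two-sided)
z_β = 1.126 (for power = 0.87)
d = 0.75

n = ((2.241 + 1.126) / 0.75)²
n = (4.489)²
n ≈ 20.15
Round up to the next whole number: n = 21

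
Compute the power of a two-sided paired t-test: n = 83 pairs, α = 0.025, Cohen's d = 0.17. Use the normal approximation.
Power ≈ 0.24

Power calculation (paired t-test, normal approximation):
z_β = d · √n - z_{α/2}
z_β = 0.17 · √83 - 2.241
z_β = 0.17 · 9.110 - 2.241
z_β = -0.693

Power = Φ(z_β) = Φ(-0.693) ≈ 0.244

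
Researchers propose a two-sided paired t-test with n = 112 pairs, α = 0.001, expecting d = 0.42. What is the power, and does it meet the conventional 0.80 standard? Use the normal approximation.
Power ≈ 0.88; the study is adequately powered (power ≥ 0.80)

Power calculation (paired t-test, normal approximation):
z_β = d · √n - z_{α/2}
z_β = 0.42 · √112 - 3.291
z_β = 0.42 · 10.583 - 3.291
z_β = 1.154

Power = Φ(z_β) = Φ(1.154) ≈ 0.876

Effect size d = 0.42 is small by Cohen's convention (0.2/0.5/0.8).

Threshold: power ≥ 0.80 is conventionally adequate.
Power ≈ 0.88 → the study is adequately powered (power ≥ 0.80).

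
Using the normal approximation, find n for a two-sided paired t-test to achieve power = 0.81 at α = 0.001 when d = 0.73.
n = 33 pairs

Sample size formula (paired t-test, normal approximation):
n = ((z_{α/2} + z_β) / d)²

z_{α/2} = 3.291 (for α = 0.001, two-sided)
z_β = 0.878 (for power = 0.81)
d = 0.73

n = ((3.291 + 0.878) / 0.73)²
n = (5.711)²
n ≈ 32.62
Round up to the next whole number: n = 33 pairs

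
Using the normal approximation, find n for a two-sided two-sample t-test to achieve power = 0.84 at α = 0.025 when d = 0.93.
n = 25 per group

Sample size formula (two-sample t-test, normal approximation):
n = 2 · ((z_{α/2} + z_β) / d)²

z_{α/2} = 2.241 (for α = 0.025, two-sided)
z_β = 0.994 (for power = 0.84)
d = 0.93

n = 2 · ((2.241 + 0.994) / 0.93)²
n = 2 · (3.478)²
n ≈ 24.19
Round up to the next whole number: n = 25 per group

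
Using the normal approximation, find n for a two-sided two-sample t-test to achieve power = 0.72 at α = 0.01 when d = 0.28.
n = 255 per group

Sample size formula (two-sample t-test, normal approximation):
n = 2 · ((z_{α/2} + z_β) / d)²

z_{α/2} = 2.576 (for α = 0.01, two-sided)
z_β = 0.583 (for power = 0.72)
d = 0.28

n = 2 · ((2.576 + 0.583) / 0.28)²
n = 2 · (11.282)²
n ≈ 254.57
Round up to the next whole number: n = 255 per group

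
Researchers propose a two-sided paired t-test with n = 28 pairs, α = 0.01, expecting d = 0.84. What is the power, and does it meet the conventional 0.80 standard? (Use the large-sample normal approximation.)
Power ≈ 0.97; the study is adequately powered (power ≥ 0.80)

Power calculation (paired t-test, normal approximation):
z_β = d · √n - z_{α/2}
z_β = 0.84 · √28 - 2.576
z_β = 0.84 · 5.292 - 2.576
z_β = 1.869

Power = Φ(z_β) = Φ(1.869) ≈ 0.969

Effect size d = 0.84 is large by Cohen's convention (0.2/0.5/0.8).

Threshold: power ≥ 0.80 is conventionally adequate.
Power ≈ 0.97 → the study is adequately powered (power ≥ 0.80).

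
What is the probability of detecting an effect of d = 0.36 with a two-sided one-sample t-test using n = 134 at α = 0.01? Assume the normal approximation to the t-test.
Power ≈ 0.94

Power calculation (one-sample t-test, normal approximation):
z_β = d · √n - z_{α/2}
z_β = 0.36 · √134 - 2.576
z_β = 0.36 · 11.576 - 2.576
z_β = 1.591

Power = Φ(z_β) = Φ(1.591) ≈ 0.944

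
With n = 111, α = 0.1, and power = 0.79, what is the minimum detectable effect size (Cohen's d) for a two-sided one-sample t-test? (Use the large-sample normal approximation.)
d ≈ 0.23

Minimum detectable effect (one-sample t-test, normal approximation):
d = (z_{α/2} + z_β) / √n
d = (1.645 + 0.806) / √111
d = 2.451 / 10.536
d ≈ 0.23

By Cohen's convention (0.2 small / 0.5 medium / 0.8 large): small effect.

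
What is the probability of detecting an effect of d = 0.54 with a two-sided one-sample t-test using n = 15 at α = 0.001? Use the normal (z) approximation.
Power ≈ 0.12

Power calculation (one-sample t-test, normal approximation):
z_β = d · √n - z_{α/2}
z_β = 0.54 · √15 - 3.291
z_β = 0.54 · 3.873 - 3.291
z_β = -1.199

Power = Φ(z_β) = Φ(-1.199) ≈ 0.115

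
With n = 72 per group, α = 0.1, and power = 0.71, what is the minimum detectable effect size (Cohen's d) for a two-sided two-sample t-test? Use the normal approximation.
d ≈ 0.37

Minimum detectable effect (two-sample t-test, normal approximation):
d = (z_{α/2} + z_β) / √(n/2)
d = (1.645 + 0.553) / √(72/2)
d = 2.198 / 6.000
d ≈ 0.37

By Cohen's convention (0.2 small / 0.5 medium / 0.8 large): small effect.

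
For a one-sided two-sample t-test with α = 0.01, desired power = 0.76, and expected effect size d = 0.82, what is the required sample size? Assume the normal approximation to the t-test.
n = 28 per group

Sample size formula (two-sample t-test, normal approximation):
n = 2 · ((z_α + z_β) / d)²

z_α = 2.326 (for α = 0.01, one-sided)
z_β = 0.706 (for power = 0.76)
d = 0.82

n = 2 · ((2.326 + 0.706) / 0.82)²
n = 2 · (3.698)²
n ≈ 27.35
Round up to the next whole number: n = 28 per group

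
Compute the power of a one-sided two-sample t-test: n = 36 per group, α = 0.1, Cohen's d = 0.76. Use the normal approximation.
Power ≈ 0.97

Power calculation (two-sample t-test, normal approximation):
z_β = d · √(n/2) - z_α
z_β = 0.76 · √(36/2) - 1.282
z_β = 0.76 · 4.243 - 1.282
z_β = 1.943

Power = Φ(z_β) = Φ(1.943) ≈ 0.974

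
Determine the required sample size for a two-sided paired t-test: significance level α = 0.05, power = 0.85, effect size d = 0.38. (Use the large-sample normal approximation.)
n = 63 pairs

Sample size formula (paired t-test, normal approximation):
n = ((z_{α/2} + z_β) / d)²

z_{α/2} = 1.960 (for α = 0.05, two-sided)
z_β = 1.036 (for power = 0.85)
d = 0.38

n = ((1.960 + 1.036) / 0.38)²
n = (7.884)²
n ≈ 62.16
Round up to the next whole number: n = 63 pairs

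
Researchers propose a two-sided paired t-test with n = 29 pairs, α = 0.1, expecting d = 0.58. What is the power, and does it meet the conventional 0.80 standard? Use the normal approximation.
Power ≈ 0.93; the study is adequately powered (power ≥ 0.80)

Power calculation (paired t-test, normal approximation):
z_β = d · √n - z_{α/2}
z_β = 0.58 · √29 - 1.645
z_β = 0.58 · 5.385 - 1.645
z_β = 1.479

Power = Φ(z_β) = Φ(1.479) ≈ 0.930

Effect size d = 0.58 is medium by Cohen's convention (0.2/0.5/0.8).

Threshold: power ≥ 0.80 is conventionally adequate.
Power ≈ 0.93 → the study is adequately powered (power ≥ 0.80).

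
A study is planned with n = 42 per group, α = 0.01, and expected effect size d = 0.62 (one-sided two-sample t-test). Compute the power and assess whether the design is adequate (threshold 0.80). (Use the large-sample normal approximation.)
Power ≈ 0.70; the study is underpowered (power < 0.80)

Power calculation (two-sample t-test, normal approximation):
z_β = d · √(n/2) - z_α
z_β = 0.62 · √(42/2) - 2.326
z_β = 0.62 · 4.583 - 2.326
z_β = 0.515

Power = Φ(z_β) = Φ(0.515) ≈ 0.697

Effect size d = 0.62 is medium by Cohen's convention (0.2/0.5/0.8).

Threshold: power ≥ 0.80 is conventionally adequate.
Power ≈ 0.70 → the study is underpowered (power < 0.80).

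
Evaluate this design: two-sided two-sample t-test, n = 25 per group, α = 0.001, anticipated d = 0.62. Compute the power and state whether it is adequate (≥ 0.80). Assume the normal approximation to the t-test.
Power ≈ 0.14; the study is underpowered (power < 0.80)

Power calculation (two-sample t-test, normal approximation):
z_β = d · √(n/2) - z_{α/2}
z_β = 0.62 · √(25/2) - 3.291
z_β = 0.62 · 3.536 - 3.291
z_β = -1.098

Power = Φ(z_β) = Φ(-1.098) ≈ 0.136

Effect size d = 0.62 is medium by Cohen's convention (0.2/0.5/0.8).

Threshold: power ≥ 0.80 is conventionally adequate.
Power ≈ 0.14 → the study is underpowered (power < 0.80).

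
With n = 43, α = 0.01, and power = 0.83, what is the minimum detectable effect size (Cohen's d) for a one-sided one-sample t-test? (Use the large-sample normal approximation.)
d ≈ 0.50

Minimum detectable effect (one-sample t-test, normal approximation):
d = (z_α + z_β) / √n
d = (2.326 + 0.954) / √43
d = 3.281 / 6.557
d ≈ 0.50

By Cohen's convention (0.2 small / 0.5 medium / 0.8 large): medium effect.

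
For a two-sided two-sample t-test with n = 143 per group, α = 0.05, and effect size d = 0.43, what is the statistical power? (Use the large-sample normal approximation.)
Power ≈ 0.95

Power calculation (two-sample t-test, normal approximation):
z_β = d · √(n/2) - z_{α/2}
z_β = 0.43 · √(143/2) - 1.960
z_β = 0.43 · 8.456 - 1.960
z_β = 1.676

Power = Φ(z_β) = Φ(1.676) ≈ 0.953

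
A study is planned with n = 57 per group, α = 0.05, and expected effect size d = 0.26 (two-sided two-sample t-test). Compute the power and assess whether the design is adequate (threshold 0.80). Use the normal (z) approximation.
Power ≈ 0.28; the study is underpowered (power < 0.80)

Power calculation (two-sample t-test, normal approximation):
z_β = d · √(n/2) - z_{α/2}
z_β = 0.26 · √(57/2) - 1.960
z_β = 0.26 · 5.339 - 1.960
z_β = -0.572

Power = Φ(z_β) = Φ(-0.572) ≈ 0.284

Effect size d = 0.26 is small by Cohen's convention (0.2/0.5/0.8).

Threshold: power ≥ 0.80 is conventionally adequate.
Power ≈ 0.28 → the study is underpowered (power < 0.80).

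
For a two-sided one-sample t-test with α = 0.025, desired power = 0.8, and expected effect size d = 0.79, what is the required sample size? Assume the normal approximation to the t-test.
n = 16

Sample size formula (one-sample t-test, normal approximation):
n = ((z_{α/2} + z_β) / d)²

z_{α/2} = 2.241 (for α = 0.025, two-sided)
z_β = 0.842 (for power = 0.8)
d = 0.79

n = ((2.241 + 0.842) / 0.79)²
n = (3.903)²
n ≈ 15.23
Round up to the next whole number: n = 16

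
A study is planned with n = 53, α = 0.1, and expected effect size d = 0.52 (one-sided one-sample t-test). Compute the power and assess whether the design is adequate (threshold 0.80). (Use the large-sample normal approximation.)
Power ≈ 0.99; the study is adequately powered (power ≥ 0.80)

Power calculation (one-sample t-test, normal approximation):
z_β = d · √n - z_α
z_β = 0.52 · √53 - 1.282
z_β = 0.52 · 7.280 - 1.282
z_β = 2.504

Power = Φ(z_β) = Φ(2.504) ≈ 0.994

Effect size d = 0.52 is medium by Cohen's convention (0.2/0.5/0.8).

Threshold: power ≥ 0.80 is conventionally adequate.
Power ≈ 0.99 → the study is adequately powered (power ≥ 0.80).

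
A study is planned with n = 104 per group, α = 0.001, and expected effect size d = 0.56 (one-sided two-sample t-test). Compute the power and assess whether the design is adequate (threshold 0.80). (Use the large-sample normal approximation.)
Power ≈ 0.83; the study is adequately powered (power ≥ 0.80)

Power calculation (two-sample t-test, normal approximation):
z_β = d · √(n/2) - z_α
z_β = 0.56 · √(104/2) - 3.090
z_β = 0.56 · 7.211 - 3.090
z_β = 0.948

Power = Φ(z_β) = Φ(0.948) ≈ 0.828

Effect size d = 0.56 is medium by Cohen's convention (0.2/0.5/0.8).

Threshold: power ≥ 0.80 is conventionally adequate.
Power ≈ 0.83 → the study is adequately powered (power ≥ 0.80).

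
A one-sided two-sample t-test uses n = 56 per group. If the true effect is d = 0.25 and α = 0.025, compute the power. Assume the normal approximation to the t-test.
Power ≈ 0.26

Power calculation (two-sample t-test, normal approximation):
z_β = d · √(n/2) - z_α
z_β = 0.25 · √(56/2) - 1.960
z_β = 0.25 · 5.292 - 1.960
z_β = -0.637

Power = Φ(z_β) = Φ(-0.637) ≈ 0.262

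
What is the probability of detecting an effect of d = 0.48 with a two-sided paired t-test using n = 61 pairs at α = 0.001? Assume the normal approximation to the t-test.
Power ≈ 0.68

Power calculation (paired t-test, normal approximation):
z_β = d · √n - z_{α/2}
z_β = 0.48 · √61 - 3.291
z_β = 0.48 · 7.810 - 3.291
z_β = 0.458

Power = Φ(z_β) = Φ(0.458) ≈ 0.677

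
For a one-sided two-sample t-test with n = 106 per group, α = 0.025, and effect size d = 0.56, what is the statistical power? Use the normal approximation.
Power ≈ 0.98

Power calculation (two-sample t-test, normal approximation):
z_β = d · √(n/2) - z_α
z_β = 0.56 · √(106/2) - 1.960
z_β = 0.56 · 7.280 - 1.960
z_β = 2.117

Power = Φ(z_β) = Φ(2.117) ≈ 0.983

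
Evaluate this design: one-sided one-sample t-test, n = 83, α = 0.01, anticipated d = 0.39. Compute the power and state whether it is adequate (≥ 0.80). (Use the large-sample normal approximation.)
Power ≈ 0.89; the study is adequately powered (power ≥ 0.80)

Power calculation (one-sample t-test, normal approximation):
z_β = d · √n - z_α
z_β = 0.39 · √83 - 2.326
z_β = 0.39 · 9.110 - 2.326
z_β = 1.227

Power = Φ(z_β) = Φ(1.227) ≈ 0.890

Effect size d = 0.39 is small by Cohen's convention (0.2/0.5/0.8).

Threshold: power ≥ 0.80 is conventionally adequate.
Power ≈ 0.89 → the study is adequately powered (power ≥ 0.80).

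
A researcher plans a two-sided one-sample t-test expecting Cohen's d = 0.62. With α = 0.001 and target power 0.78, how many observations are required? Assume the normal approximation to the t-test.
n = 43

Sample size formula (one-sample t-test, normal approximation):
n = ((z_{α/2} + z_β) / d)²

z_{α/2} = 3.291 (for α = 0.001, two-sided)
z_β = 0.772 (for power = 0.78)
d = 0.62

n = ((3.291 + 0.772) / 0.62)²
n = (6.553)²
n ≈ 42.94
Round up to the next whole number: n = 43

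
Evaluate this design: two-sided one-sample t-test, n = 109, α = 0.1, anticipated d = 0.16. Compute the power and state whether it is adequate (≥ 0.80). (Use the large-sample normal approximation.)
Power ≈ 0.51; the study is underpowered (power < 0.80)

Power calculation (one-sample t-test, normal approximation):
z_β = d · √n - z_{α/2}
z_β = 0.16 · √109 - 1.645
z_β = 0.16 · 10.440 - 1.645
z_β = 0.026

Power = Φ(z_β) = Φ(0.026) ≈ 0.510

Effect size d = 0.16 is very small by Cohen's convention (0.2/0.5/0.8).

Threshold: power ≥ 0.80 is conventionally adequate.
Power ≈ 0.51 → the study is underpowered (power < 0.80).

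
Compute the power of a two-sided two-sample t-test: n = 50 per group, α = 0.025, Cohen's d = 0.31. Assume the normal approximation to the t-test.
Power ≈ 0.24

Power calculation (two-sample t-test, normal approximation):
z_β = d · √(n/2) - z_{α/2}
z_β = 0.31 · √(50/2) - 2.241
z_β = 0.31 · 5.000 - 2.241
z_β = -0.691

Power = Φ(z_β) = Φ(-0.691) ≈ 0.245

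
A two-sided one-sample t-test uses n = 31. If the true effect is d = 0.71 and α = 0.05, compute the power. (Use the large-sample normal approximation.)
Power ≈ 0.98

Power calculation (one-sample t-test, normal approximation):
z_β = d · √n - z_{α/2}
z_β = 0.71 · √31 - 1.960
z_β = 0.71 · 5.568 - 1.960
z_β = 1.993

Power = Φ(z_β) = Φ(1.993) ≈ 0.977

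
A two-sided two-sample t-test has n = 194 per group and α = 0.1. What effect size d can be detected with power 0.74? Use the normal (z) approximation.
d ≈ 0.23

Minimum detectable effect (two-sample t-test, normal approximation):
d = (z_{α/2} + z_β) / √(n/2)
d = (1.645 + 0.643) / √(194/2)
d = 2.288 / 9.849
d ≈ 0.23

By Cohen's convention (0.2 small / 0.5 medium / 0.8 large): small effect.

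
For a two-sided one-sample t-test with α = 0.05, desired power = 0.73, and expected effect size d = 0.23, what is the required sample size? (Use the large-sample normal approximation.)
n = 126

Sample size formula (one-sample t-test, normal approximation):
n = ((z_{α/2} + z_β) / d)²

z_{α/2} = 1.960 (for α = 0.05, two-sided)
z_β = 0.613 (for power = 0.73)
d = 0.23

n = ((1.960 + 0.613) / 0.23)²
n = (11.187)²
n ≈ 125.15
Round up to the next whole number: n = 126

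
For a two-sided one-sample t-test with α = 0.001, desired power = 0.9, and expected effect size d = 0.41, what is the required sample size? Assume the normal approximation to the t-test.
n = 125

Sample size formula (one-sample t-test, normal approximation):
n = ((z_{α/2} + z_β) / d)²

z_{α/2} = 3.291 (for α = 0.001, two-sided)
z_β = 1.282 (for power = 0.9)
d = 0.41

n = ((3.291 + 1.282) / 0.41)²
n = (11.154)²
n ≈ 124.41
Round up to the next whole number: n = 125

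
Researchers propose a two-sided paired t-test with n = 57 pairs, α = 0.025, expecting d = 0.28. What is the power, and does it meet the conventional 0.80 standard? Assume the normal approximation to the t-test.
Power ≈ 0.45; the study is underpowered (power < 0.80)

Power calculation (paired t-test, normal approximation):
z_β = d · √n - z_{α/2}
z_β = 0.28 · √57 - 2.241
z_β = 0.28 · 7.550 - 2.241
z_β = -0.127

Power = Φ(z_β) = Φ(-0.127) ≈ 0.449

Effect size d = 0.28 is small by Cohen's convention (0.2/0.5/0.8).

Threshold: power ≥ 0.80 is conventionally adequate.
Power ≈ 0.45 → the study is underpowered (power < 0.80).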